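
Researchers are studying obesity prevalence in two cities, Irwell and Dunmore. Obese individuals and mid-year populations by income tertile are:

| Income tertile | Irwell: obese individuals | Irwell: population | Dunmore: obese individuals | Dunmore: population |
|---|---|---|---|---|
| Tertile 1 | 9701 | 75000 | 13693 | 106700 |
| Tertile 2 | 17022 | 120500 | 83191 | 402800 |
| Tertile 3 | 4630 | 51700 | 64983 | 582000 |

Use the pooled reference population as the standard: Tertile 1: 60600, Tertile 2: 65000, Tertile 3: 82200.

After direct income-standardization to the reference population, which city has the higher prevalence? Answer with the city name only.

Dunmore

Income-specific rates per 1000 for Irwell: 129.347, 141.261, 89.555.
For Dunmore: 128.332, 206.532, 111.655.
Standard total = 207800; weights = 0.2916, 0.3128, 0.3956.
Irwell: 0.2916×129.347 + 0.3128×141.261 + 0.3956×89.555 = 117.3332 per 1000.
Dunmore: 0.2916×128.332 + 0.3128×206.532 + 0.3956×111.655 = 146.1958 per 1000.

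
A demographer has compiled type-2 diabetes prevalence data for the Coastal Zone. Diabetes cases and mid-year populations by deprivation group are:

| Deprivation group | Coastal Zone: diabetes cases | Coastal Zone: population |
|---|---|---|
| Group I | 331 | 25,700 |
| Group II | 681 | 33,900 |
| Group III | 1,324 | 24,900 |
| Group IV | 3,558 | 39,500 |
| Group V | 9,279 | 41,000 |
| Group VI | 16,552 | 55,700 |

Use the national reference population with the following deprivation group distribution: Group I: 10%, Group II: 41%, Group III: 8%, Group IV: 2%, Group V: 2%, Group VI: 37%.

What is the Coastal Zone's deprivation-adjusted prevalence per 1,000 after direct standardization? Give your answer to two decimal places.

130.06

Deprivation-specific rates per 1,000 for the Coastal Zone: 12.879, 20.088, 53.173, 90.076, 226.317, 297.163.
Standard weights: 0.10, 0.41, 0.08, 0.02, 0.02, 0.37.
Standardized rate: 0.1000×12.879 + 0.4100×20.088 + 0.0800×53.173 + 0.0200×90.076 + 0.0200×226.317 + 0.3700×297.163 = 130.0563 per 1,000.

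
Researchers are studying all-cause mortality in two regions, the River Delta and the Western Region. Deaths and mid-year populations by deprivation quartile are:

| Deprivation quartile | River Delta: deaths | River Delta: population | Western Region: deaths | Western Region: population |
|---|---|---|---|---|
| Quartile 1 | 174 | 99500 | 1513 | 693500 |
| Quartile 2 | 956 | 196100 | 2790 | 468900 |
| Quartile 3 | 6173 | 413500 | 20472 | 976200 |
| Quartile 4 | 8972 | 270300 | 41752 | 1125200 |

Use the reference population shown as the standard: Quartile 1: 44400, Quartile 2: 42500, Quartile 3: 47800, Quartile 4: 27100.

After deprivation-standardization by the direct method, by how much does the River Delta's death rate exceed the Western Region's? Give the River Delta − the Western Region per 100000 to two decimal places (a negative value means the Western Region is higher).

Deprivation-specific rates per 100000 for the River Delta: 174.87, 487.51, 1492.87, 3319.27.
For the Western Region: 218.17, 595.01, 2097.11, 3710.63.
Standard total = 161800; weights = 0.2744, 0.2627, 0.2954, 0.1675.
The River Delta: 0.2744×174.87 + 0.2627×487.51 + 0.2954×1492.87 + 0.1675×3319.27 = 1173.0209 per 100000.
The Western Region: 0.2744×218.17 + 0.2627×595.01 + 0.2954×2097.11 + 0.1675×3710.63 = 1457.1976 per 100000.
Difference = 1173.0209 − 1457.1976 = -284.1767.

-284.18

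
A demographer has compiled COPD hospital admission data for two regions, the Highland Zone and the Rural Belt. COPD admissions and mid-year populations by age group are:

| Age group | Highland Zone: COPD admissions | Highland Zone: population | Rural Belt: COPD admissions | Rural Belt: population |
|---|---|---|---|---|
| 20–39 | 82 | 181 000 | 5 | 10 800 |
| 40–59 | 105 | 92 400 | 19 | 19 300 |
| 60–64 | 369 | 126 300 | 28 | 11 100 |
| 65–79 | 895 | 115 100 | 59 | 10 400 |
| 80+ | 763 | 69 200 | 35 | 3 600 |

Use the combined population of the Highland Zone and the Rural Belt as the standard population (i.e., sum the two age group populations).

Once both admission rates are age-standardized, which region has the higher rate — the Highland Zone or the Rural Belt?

Age-specific rates per 10 000 for the Highland Zone: 4.53, 11.36, 29.22, 77.76, 110.26.
For the Rural Belt: 4.63, 9.84, 25.23, 56.73, 97.22.
Combined standard total = 639 200; weights = 0.3001, 0.1747, 0.2150, 0.1963, 0.1139.
The Highland Zone: 0.3001×4.53 + 0.1747×11.36 + 0.2150×29.22 + 0.1963×77.76 + 0.1139×110.26 = 37.4502 per 10 000.
The Rural Belt: 0.3001×4.63 + 0.1747×9.84 + 0.2150×25.23 + 0.1963×56.73 + 0.1139×97.22 = 30.7432 per 10 000.

Highland Zone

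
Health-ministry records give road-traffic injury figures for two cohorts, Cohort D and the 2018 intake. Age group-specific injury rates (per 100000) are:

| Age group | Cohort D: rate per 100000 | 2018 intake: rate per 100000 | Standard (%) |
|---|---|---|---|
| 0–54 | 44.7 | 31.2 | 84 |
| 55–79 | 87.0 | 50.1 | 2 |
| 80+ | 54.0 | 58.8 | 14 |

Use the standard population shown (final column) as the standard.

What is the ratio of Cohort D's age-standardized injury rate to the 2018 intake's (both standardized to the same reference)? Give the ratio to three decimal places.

1.322

Standard weights: 0.84, 0.02, 0.14.
Cohort D: 0.8400×44.7 + 0.0200×87.0 + 0.1400×54.0 = 46.8480 per 100000.
The 2018 intake: 0.8400×31.2 + 0.0200×50.1 + 0.1400×58.8 = 35.4420 per 100000.
Ratio = 46.8480 ÷ 35.4420 = 1.32182.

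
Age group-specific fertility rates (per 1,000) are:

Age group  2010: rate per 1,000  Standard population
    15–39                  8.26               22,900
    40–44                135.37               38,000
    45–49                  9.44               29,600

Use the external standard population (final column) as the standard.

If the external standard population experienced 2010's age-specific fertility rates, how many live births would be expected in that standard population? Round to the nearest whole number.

5613

Expected live births = Σ (standard pop × age-specific rate ÷ 1,000)
= 22,900×8.26/1,000 + 38,000×135.37/1,000 + 29,600×9.44/1,000
= 189.15 + 5144.06 + 279.42 = 5612.64.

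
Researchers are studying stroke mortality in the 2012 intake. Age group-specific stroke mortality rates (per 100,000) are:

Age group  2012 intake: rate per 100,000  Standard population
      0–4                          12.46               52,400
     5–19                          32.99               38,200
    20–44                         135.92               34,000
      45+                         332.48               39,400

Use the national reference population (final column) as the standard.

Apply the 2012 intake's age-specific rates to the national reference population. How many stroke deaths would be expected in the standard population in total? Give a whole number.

Expected stroke deaths = Σ (standard pop × age-specific rate ÷ 100,000)
= 52,400×12.46/100,000 + 38,200×32.99/100,000 + 34,000×135.92/100,000 + 39,400×332.48/100,000
= 6.53 + 12.60 + 46.21 + 131.00 = 196.34.

196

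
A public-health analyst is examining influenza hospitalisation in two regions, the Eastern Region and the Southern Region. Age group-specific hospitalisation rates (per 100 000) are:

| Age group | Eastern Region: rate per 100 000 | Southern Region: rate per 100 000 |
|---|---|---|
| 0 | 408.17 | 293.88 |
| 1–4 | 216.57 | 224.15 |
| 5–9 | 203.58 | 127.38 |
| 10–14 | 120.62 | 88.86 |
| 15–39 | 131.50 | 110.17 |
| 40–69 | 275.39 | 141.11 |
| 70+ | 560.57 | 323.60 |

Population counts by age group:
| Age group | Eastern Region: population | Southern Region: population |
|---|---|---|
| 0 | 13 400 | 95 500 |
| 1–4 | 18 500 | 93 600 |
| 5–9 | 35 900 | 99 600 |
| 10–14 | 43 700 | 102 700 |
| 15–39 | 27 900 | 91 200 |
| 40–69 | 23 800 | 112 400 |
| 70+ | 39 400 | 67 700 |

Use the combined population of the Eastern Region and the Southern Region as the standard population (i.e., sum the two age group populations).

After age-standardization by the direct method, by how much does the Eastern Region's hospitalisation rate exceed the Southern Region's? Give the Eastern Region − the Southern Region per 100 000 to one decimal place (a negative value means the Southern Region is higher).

84.1

Combined standard total = 865 300; weights = 0.1259, 0.1296, 0.1566, 0.1692, 0.1376, 0.1574, 0.1238.
The Eastern Region: 0.1259×408.17 + 0.1296×216.57 + 0.1566×203.58 + 0.1692×120.62 + 0.1376×131.50 + 0.1574×275.39 + 0.1238×560.57 = 262.5423 per 100 000.
The Southern Region: 0.1259×293.88 + 0.1296×224.15 + 0.1566×127.38 + 0.1692×88.86 + 0.1376×110.17 + 0.1574×141.11 + 0.1238×323.60 = 178.4327 per 100 000.
Difference = 262.5423 − 178.4327 = 84.1096.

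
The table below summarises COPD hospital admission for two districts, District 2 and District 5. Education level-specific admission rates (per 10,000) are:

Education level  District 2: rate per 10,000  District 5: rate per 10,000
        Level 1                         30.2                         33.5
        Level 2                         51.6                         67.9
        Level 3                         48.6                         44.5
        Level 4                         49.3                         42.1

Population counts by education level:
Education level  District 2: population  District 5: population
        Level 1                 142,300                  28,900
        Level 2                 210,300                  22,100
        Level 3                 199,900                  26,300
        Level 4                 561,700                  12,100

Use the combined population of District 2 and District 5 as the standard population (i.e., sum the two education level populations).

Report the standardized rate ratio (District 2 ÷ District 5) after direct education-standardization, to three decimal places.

Combined standard total = 1,203,600; weights = 0.1422, 0.1931, 0.1879, 0.4767.
District 2: 0.1422×30.2 + 0.1931×51.6 + 0.1879×48.6 + 0.4767×49.3 = 46.8958 per 10,000.
District 5: 0.1422×33.5 + 0.1931×67.9 + 0.1879×44.5 + 0.4767×42.1 = 46.3094 per 10,000.
Ratio = 46.8958 ÷ 46.3094 = 1.01266.

1.013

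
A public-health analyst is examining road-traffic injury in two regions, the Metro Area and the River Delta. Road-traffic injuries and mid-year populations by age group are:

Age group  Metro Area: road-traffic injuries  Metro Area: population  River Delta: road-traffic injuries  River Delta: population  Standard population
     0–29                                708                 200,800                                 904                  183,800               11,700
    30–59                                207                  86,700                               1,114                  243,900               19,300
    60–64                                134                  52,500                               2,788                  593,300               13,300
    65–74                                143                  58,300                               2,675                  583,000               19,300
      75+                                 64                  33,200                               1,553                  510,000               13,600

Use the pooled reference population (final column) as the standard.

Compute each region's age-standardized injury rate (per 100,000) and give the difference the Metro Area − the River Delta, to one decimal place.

-185.7

Age-specific rates per 100,000 for the Metro Area: 352.59, 238.75, 255.24, 245.28, 192.77.
For the River Delta: 491.84, 456.74, 469.91, 458.83, 304.51.
Standard total = 77,200; weights = 0.1516, 0.2500, 0.1723, 0.2500, 0.1762.
The Metro Area: 0.1516×352.59 + 0.2500×238.75 + 0.1723×255.24 + 0.2500×245.28 + 0.1762×192.77 = 252.3779 per 100,000.
The River Delta: 0.1516×491.84 + 0.2500×456.74 + 0.1723×469.91 + 0.2500×458.83 + 0.1762×304.51 = 438.0358 per 100,000.
Difference = 252.3779 − 438.0358 = -185.6579.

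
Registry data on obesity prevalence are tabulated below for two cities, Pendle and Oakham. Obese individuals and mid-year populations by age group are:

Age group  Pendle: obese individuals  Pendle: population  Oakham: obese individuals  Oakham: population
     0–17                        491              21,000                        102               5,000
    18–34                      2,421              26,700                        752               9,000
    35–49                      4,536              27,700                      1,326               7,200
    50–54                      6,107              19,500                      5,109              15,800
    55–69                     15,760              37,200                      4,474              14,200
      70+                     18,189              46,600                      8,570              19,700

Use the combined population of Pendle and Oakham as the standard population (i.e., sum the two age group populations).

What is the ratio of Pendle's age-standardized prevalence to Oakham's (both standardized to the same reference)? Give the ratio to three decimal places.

1.028

Age-specific rates per 1,000 for Pendle: 23.381, 90.674, 163.755, 313.179, 423.656, 390.322.
For Oakham: 20.400, 83.556, 184.167, 323.354, 315.070, 435.025.
Combined standard total = 249,600; weights = 0.1042, 0.1430, 0.1398, 0.1414, 0.2059, 0.2656.
Pendle: 0.1042×23.381 + 0.1430×90.674 + 0.1398×163.755 + 0.1414×313.179 + 0.2059×423.656 + 0.2656×390.322 = 273.5156 per 1,000.
Oakham: 0.1042×20.400 + 0.1430×83.556 + 0.1398×184.167 + 0.1414×323.354 + 0.2059×315.070 + 0.2656×435.025 = 265.9934 per 1,000.
Ratio = 273.5156 ÷ 265.9934 = 1.02828.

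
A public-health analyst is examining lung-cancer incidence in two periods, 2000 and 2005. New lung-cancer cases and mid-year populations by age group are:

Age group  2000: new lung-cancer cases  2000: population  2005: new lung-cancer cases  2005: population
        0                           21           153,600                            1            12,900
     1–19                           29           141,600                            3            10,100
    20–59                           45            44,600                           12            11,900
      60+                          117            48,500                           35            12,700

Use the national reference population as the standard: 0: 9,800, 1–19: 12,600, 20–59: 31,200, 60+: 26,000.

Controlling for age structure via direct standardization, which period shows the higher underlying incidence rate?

Age-specific rates per 100,000 for 2000: 13.67, 20.48, 100.90, 241.24.
For 2005: 7.75, 29.70, 100.84, 275.59.
Standard total = 79,600; weights = 0.1231, 0.1583, 0.3920, 0.3266.
2000: 0.1231×13.67 + 0.1583×20.48 + 0.3920×100.90 + 0.3266×241.24 = 123.2686 per 100,000.
2005: 0.1231×7.75 + 0.1583×29.70 + 0.3920×100.84 + 0.3266×275.59 = 135.1985 per 100,000.

2005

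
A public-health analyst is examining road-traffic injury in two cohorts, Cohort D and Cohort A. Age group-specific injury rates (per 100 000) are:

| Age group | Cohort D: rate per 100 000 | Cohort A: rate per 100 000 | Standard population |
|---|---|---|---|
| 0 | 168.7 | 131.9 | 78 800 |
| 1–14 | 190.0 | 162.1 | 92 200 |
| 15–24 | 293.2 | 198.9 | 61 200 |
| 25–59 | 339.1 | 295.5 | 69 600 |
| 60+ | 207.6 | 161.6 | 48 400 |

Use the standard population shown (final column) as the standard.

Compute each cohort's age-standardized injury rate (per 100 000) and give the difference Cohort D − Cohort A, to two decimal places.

Standard total = 350 200; weights = 0.2250, 0.2633, 0.1748, 0.1987, 0.1382.
Cohort D: 0.2250×168.7 + 0.2633×190.0 + 0.1748×293.2 + 0.1987×339.1 + 0.1382×207.6 = 235.3073 per 100 000.
Cohort A: 0.2250×131.9 + 0.2633×162.1 + 0.1748×198.9 + 0.1987×295.5 + 0.1382×161.6 = 188.1789 per 100 000.
Difference = 235.3073 − 188.1789 = 47.1283.

47.13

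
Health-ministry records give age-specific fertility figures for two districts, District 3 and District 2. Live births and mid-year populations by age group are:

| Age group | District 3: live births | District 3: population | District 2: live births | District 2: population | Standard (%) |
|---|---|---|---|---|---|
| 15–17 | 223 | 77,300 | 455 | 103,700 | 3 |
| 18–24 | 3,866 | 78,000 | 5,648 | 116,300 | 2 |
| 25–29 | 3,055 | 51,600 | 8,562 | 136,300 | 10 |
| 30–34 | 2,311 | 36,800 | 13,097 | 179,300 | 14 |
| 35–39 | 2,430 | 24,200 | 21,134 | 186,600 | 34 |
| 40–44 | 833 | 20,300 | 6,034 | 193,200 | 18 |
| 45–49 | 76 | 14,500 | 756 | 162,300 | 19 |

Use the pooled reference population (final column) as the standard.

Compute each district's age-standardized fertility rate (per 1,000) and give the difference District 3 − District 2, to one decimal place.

Age-specific rates per 1,000 for District 3: 2.885, 49.564, 59.205, 62.799, 100.413, 41.034, 5.241.
For District 2: 4.388, 48.564, 62.817, 73.045, 113.258, 31.232, 4.658.
Standard weights: 0.03, 0.02, 0.10, 0.14, 0.34, 0.18, 0.19.
District 3: 0.0300×2.885 + 0.0200×49.564 + 0.1000×59.205 + 0.1400×62.799 + 0.3400×100.413 + 0.1800×41.034 + 0.1900×5.241 = 58.3128 per 1,000.
District 2: 0.0300×4.388 + 0.0200×48.564 + 0.1000×62.817 + 0.1400×73.045 + 0.3400×113.258 + 0.1800×31.232 + 0.1900×4.658 = 62.6256 per 1,000.
Difference = 58.3128 − 62.6256 = -4.3128.

-4.3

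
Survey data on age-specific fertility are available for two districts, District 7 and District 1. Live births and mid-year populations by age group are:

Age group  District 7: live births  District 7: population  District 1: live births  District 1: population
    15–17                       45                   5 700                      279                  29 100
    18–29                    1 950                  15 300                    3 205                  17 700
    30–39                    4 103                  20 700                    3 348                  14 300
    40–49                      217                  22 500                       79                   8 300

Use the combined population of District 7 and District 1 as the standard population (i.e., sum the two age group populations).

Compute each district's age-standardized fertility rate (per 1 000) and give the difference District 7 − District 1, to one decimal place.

-23.1

Age-specific rates per 1 000 for District 7: 7.895, 127.451, 198.213, 9.644.
For District 1: 9.588, 181.073, 234.126, 9.518.
Combined standard total = 133 600; weights = 0.2605, 0.2470, 0.2620, 0.2305.
District 7: 0.2605×7.895 + 0.2470×127.451 + 0.2620×198.213 + 0.2305×9.644 = 87.6879 per 1 000.
District 1: 0.2605×9.588 + 0.2470×181.073 + 0.2620×234.126 + 0.2305×9.518 = 110.7533 per 1 000.
Difference = 87.6879 − 110.7533 = -23.0653.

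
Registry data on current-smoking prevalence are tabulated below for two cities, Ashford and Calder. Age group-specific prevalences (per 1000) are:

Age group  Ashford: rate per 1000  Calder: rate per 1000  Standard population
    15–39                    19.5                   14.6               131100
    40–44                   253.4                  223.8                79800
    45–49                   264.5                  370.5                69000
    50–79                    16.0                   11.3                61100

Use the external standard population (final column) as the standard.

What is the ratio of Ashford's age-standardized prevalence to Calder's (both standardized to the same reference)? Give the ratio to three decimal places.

Standard total = 341000; weights = 0.3845, 0.2340, 0.2023, 0.1792.
Ashford: 0.3845×19.5 + 0.2340×253.4 + 0.2023×264.5 + 0.1792×16.0 = 123.1844 per 1000.
Calder: 0.3845×14.6 + 0.2340×223.8 + 0.2023×370.5 + 0.1792×11.3 = 134.9801 per 1000.
Ratio = 123.1844 ÷ 134.9801 = 0.91261.

0.913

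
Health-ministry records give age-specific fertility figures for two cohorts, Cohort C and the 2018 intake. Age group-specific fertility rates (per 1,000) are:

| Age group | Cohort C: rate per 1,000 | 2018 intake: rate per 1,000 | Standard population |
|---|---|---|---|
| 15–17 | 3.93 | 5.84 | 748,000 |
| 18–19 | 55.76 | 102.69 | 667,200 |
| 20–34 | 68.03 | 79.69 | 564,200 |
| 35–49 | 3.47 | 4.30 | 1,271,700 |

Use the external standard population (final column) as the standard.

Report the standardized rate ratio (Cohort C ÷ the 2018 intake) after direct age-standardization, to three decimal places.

Standard total = 3,251,100; weights = 0.2301, 0.2052, 0.1735, 0.3912.
Cohort C: 0.2301×3.93 + 0.2052×55.76 + 0.1735×68.03 + 0.3912×3.47 = 25.5108 per 1,000.
The 2018 intake: 0.2301×5.84 + 0.2052×102.69 + 0.1735×79.69 + 0.3912×4.30 = 37.9295 per 1,000.
Ratio = 25.5108 ÷ 37.9295 = 0.67258.

0.673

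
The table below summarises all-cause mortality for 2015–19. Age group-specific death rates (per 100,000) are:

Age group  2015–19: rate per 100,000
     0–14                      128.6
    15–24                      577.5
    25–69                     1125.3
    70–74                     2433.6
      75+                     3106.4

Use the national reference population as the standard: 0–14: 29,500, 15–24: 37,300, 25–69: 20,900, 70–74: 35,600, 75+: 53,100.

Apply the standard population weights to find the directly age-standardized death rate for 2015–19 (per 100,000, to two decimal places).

Standard total = 176,400; weights = 0.1672, 0.2115, 0.1185, 0.2018, 0.3010.
Standardized rate: 0.1672×128.6 + 0.2115×577.5 + 0.1185×1125.3 + 0.2018×2433.6 + 0.3010×3106.4 = 1703.1702 per 100,000.

1703.17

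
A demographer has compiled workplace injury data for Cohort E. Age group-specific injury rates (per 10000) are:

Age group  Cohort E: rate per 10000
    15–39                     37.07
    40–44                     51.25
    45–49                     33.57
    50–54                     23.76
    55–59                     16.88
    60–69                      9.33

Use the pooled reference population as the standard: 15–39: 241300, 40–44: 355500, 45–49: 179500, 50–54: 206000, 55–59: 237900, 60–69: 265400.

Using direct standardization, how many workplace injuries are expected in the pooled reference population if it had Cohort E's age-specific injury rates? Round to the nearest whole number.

4458

Expected workplace injuries = Σ (standard pop × age-specific rate ÷ 10000)
= 241300×37.07/10000 + 355500×51.25/10000 + 179500×33.57/10000 + 206000×23.76/10000 + 237900×16.88/10000 + 265400×9.33/10000
= 894.50 + 1821.94 + 602.58 + 489.46 + 401.58 + 247.62 = 4457.67.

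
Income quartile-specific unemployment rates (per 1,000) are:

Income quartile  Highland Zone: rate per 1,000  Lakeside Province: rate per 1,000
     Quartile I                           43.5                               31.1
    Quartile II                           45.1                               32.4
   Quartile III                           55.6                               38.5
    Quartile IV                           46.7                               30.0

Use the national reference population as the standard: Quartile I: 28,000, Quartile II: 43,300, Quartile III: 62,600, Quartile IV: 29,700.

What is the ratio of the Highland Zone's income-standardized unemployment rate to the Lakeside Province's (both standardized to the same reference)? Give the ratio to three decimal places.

1.442

Standard total = 163,600; weights = 0.1711, 0.2647, 0.3826, 0.1815.
The Highland Zone: 0.1711×43.5 + 0.2647×45.1 + 0.3826×55.6 + 0.1815×46.7 = 49.1344 per 1,000.
The Lakeside Province: 0.1711×31.1 + 0.2647×32.4 + 0.3826×38.5 + 0.1815×30.0 = 34.0759 per 1,000.
Ratio = 49.1344 ÷ 34.0759 = 1.44191.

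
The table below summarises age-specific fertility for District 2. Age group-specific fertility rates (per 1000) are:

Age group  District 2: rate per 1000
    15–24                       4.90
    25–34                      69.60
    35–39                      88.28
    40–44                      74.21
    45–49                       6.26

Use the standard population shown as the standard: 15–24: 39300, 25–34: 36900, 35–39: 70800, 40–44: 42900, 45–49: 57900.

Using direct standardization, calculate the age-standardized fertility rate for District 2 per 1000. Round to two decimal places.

50.67

Standard total = 247800; weights = 0.1586, 0.1489, 0.2857, 0.1731, 0.2337.
Standardized rate: 0.1586×4.90 + 0.1489×69.60 + 0.2857×88.28 + 0.1731×74.21 + 0.2337×6.26 = 50.6743 per 1000.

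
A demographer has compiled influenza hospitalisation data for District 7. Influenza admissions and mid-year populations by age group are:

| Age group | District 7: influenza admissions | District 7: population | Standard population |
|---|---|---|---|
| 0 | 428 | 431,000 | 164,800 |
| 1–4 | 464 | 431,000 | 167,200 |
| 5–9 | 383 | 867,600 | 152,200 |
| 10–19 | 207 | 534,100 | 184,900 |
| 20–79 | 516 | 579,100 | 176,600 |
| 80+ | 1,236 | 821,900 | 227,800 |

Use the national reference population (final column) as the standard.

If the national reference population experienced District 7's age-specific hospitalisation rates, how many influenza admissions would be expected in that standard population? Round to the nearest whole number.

Age-specific rates per 100,000 for District 7: 99.30, 107.66, 44.14, 38.76, 89.10, 150.38.
Expected influenza admissions = Σ (standard pop × age-specific rate ÷ 100,000)
= 164,800×99.30/100,000 + 167,200×107.66/100,000 + 152,200×44.14/100,000 + 184,900×38.76/100,000 + 176,600×89.10/100,000 + 227,800×150.38/100,000
= 163.65 + 180.00 + 67.19 + 71.66 + 157.36 + 342.57 = 982.43.

982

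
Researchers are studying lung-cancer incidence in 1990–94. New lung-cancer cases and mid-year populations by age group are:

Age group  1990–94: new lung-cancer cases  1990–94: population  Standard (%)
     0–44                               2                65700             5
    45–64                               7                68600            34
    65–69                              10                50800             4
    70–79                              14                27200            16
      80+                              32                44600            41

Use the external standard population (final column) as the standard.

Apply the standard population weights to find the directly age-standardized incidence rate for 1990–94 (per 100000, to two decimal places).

42.06

Age-specific rates per 100000 for 1990–94: 3.04, 10.20, 19.69, 51.47, 71.75.
Standard weights: 0.05, 0.34, 0.04, 0.16, 0.41.
Standardized rate: 0.0500×3.04 + 0.3400×10.20 + 0.0400×19.69 + 0.1600×51.47 + 0.4100×71.75 = 42.0613 per 100000.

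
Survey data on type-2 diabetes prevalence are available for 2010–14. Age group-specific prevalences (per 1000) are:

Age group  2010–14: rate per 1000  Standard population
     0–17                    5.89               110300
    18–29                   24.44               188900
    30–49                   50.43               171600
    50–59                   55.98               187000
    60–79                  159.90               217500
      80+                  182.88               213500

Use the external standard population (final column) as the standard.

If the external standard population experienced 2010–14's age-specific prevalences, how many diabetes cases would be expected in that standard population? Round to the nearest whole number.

98212

Expected diabetes cases = Σ (standard pop × age-specific rate ÷ 1000)
= 110300×5.89/1000 + 188900×24.44/1000 + 171600×50.43/1000 + 187000×55.98/1000 + 217500×159.90/1000 + 213500×182.88/1000
= 649.67 + 4616.72 + 8653.79 + 10468.26 + 34778.25 + 39044.88 = 98211.56.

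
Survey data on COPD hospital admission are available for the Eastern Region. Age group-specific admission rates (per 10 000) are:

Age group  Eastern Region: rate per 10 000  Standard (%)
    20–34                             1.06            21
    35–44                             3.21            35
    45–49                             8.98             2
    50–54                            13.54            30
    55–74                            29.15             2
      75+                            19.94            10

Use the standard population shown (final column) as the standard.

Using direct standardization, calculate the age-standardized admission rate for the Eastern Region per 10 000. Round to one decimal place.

8.2

Standard weights: 0.21, 0.35, 0.02, 0.30, 0.02, 0.10.
Standardized rate: 0.2100×1.06 + 0.3500×3.21 + 0.0200×8.98 + 0.3000×13.54 + 0.0200×29.15 + 0.1000×19.94 = 8.1647 per 10 000.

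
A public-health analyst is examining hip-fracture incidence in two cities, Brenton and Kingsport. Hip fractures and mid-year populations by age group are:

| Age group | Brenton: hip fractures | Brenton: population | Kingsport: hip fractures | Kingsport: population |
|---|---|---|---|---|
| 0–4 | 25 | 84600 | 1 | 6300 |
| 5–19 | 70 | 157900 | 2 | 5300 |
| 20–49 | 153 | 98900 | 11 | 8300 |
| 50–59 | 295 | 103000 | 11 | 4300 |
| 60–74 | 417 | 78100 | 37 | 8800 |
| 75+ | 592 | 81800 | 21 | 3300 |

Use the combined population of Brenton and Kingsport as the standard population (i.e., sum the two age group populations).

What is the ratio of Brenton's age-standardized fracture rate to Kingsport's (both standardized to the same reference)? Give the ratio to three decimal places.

1.181

Age-specific rates per 100000 for Brenton: 29.55, 44.33, 154.70, 286.41, 533.93, 723.72.
For Kingsport: 15.87, 37.74, 132.53, 255.81, 420.45, 636.36.
Combined standard total = 640600; weights = 0.1419, 0.2548, 0.1673, 0.1675, 0.1357, 0.1328.
Brenton: 0.1419×29.55 + 0.2548×44.33 + 0.1673×154.70 + 0.1675×286.41 + 0.1357×533.93 + 0.1328×723.72 = 257.9200 per 100000.
Kingsport: 0.1419×15.87 + 0.2548×37.74 + 0.1673×132.53 + 0.1675×255.81 + 0.1357×420.45 + 0.1328×636.36 = 218.4662 per 100000.
Ratio = 257.9200 ÷ 218.4662 = 1.18059.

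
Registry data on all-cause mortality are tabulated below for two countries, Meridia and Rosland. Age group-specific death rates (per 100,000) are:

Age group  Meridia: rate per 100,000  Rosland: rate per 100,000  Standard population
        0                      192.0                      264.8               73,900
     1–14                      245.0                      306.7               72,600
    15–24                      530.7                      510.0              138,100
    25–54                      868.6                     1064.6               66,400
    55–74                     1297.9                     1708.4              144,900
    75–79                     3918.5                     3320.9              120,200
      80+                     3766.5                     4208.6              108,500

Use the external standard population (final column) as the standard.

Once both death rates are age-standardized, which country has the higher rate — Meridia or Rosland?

Standard total = 724,600; weights = 0.1020, 0.1002, 0.1906, 0.0916, 0.2000, 0.1659, 0.1497.
Meridia: 0.1020×192.0 + 0.1002×245.0 + 0.1906×530.7 + 0.0916×868.6 + 0.2000×1297.9 + 0.1659×3918.5 + 0.1497×3766.5 = 1698.4201 per 100,000.
Rosland: 0.1020×264.8 + 0.1002×306.7 + 0.1906×510.0 + 0.0916×1064.6 + 0.2000×1708.4 + 0.1659×3320.9 + 0.1497×4208.6 = 1775.1974 per 100,000.

Rosland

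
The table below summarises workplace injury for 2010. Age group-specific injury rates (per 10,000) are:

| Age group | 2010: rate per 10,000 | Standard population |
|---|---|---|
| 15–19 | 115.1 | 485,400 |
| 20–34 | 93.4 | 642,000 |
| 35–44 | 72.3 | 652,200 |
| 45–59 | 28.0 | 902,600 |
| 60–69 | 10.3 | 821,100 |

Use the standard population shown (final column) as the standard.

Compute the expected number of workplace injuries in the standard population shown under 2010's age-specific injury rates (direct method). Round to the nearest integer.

Expected workplace injuries = Σ (standard pop × age-specific rate ÷ 10,000)
= 485,400×115.1/10,000 + 642,000×93.4/10,000 + 652,200×72.3/10,000 + 902,600×28.0/10,000 + 821,100×10.3/10,000
= 5586.95 + 5996.28 + 4715.41 + 2527.28 + 845.73 = 19671.65.

19672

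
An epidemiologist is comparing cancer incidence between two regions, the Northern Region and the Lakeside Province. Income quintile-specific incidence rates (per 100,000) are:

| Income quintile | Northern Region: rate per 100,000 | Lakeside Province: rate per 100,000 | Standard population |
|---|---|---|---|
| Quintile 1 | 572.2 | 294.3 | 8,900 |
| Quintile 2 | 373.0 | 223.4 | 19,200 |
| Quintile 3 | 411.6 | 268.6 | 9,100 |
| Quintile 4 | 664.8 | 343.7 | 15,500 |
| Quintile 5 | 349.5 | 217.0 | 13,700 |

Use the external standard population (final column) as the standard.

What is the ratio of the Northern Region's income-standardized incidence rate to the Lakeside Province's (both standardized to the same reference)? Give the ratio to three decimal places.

1.761

Standard total = 66,400; weights = 0.1340, 0.2892, 0.1370, 0.2334, 0.2063.
The Northern Region: 0.1340×572.2 + 0.2892×373.0 + 0.1370×411.6 + 0.2334×664.8 + 0.2063×349.5 = 468.2574 per 100,000.
The Lakeside Province: 0.1340×294.3 + 0.2892×223.4 + 0.1370×268.6 + 0.2334×343.7 + 0.2063×217.0 = 265.8593 per 100,000.
Ratio = 468.2574 ÷ 265.8593 = 1.76130.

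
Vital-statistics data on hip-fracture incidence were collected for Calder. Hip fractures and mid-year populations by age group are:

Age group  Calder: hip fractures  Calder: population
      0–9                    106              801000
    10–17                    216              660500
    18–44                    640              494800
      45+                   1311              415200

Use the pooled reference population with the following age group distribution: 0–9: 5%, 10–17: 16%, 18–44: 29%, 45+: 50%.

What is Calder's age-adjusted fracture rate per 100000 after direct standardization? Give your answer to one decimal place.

Age-specific rates per 100000 for Calder: 13.23, 32.70, 129.35, 315.75.
Standard weights: 0.05, 0.16, 0.29, 0.50.
Standardized rate: 0.0500×13.23 + 0.1600×32.70 + 0.2900×129.35 + 0.5000×315.75 = 201.2799 per 100000.

201.3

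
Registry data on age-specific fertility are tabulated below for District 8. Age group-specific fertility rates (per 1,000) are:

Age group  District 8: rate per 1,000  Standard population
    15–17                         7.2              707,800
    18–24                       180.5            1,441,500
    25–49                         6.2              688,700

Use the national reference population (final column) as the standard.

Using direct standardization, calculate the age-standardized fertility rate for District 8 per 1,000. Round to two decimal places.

94.98

Standard total = 2,838,000; weights = 0.2494, 0.5079, 0.2427.
Standardized rate: 0.2494×7.2 + 0.5079×180.5 + 0.2427×6.2 = 94.9813 per 1,000.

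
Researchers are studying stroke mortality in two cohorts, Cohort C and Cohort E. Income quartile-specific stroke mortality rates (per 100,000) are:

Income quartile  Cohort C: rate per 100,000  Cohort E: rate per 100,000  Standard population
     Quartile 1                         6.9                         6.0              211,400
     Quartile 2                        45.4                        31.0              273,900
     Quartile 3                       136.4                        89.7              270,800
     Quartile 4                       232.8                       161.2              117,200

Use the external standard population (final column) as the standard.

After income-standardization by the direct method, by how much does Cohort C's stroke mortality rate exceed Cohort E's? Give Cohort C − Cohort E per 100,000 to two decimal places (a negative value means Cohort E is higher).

Standard total = 873,300; weights = 0.2421, 0.3136, 0.3101, 0.1342.
Cohort C: 0.2421×6.9 + 0.3136×45.4 + 0.3101×136.4 + 0.1342×232.8 = 89.4481 per 100,000.
Cohort E: 0.2421×6.0 + 0.3136×31.0 + 0.3101×89.7 + 0.1342×161.2 = 60.6237 per 100,000.
Difference = 89.4481 − 60.6237 = 28.8243.

28.82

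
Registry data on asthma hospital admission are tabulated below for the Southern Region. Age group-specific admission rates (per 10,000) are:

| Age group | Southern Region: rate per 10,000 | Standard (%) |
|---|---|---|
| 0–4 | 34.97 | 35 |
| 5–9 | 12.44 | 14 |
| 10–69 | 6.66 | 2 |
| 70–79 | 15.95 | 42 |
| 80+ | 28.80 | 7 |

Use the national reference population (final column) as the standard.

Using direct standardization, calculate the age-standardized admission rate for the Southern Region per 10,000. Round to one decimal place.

22.8

Standard weights: 0.35, 0.14, 0.02, 0.42, 0.07.
Standardized rate: 0.3500×34.97 + 0.1400×12.44 + 0.0200×6.66 + 0.4200×15.95 + 0.0700×28.80 = 22.8293 per 10,000.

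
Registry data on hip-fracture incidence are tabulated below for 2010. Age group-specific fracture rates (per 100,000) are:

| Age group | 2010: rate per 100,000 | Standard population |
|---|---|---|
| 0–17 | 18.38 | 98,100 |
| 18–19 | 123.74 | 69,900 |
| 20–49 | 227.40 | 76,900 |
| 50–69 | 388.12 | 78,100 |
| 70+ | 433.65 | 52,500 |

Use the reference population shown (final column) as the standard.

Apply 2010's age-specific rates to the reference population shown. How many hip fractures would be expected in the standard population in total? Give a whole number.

810

Expected hip fractures = Σ (standard pop × age-specific rate ÷ 100,000)
= 98,100×18.38/100,000 + 69,900×123.74/100,000 + 76,900×227.40/100,000 + 78,100×388.12/100,000 + 52,500×433.65/100,000
= 18.03 + 86.49 + 174.87 + 303.12 + 227.67 = 810.18.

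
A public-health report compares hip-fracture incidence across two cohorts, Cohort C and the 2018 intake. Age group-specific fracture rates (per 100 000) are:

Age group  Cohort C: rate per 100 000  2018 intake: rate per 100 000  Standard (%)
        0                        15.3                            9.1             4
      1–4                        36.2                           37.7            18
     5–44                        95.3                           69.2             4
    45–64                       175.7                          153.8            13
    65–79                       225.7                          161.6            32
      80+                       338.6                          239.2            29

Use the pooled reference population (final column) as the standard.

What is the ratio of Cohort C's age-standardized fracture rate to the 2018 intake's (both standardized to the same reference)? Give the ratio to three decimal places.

Standard weights: 0.04, 0.18, 0.04, 0.13, 0.32, 0.29.
Cohort C: 0.0400×15.3 + 0.1800×36.2 + 0.0400×95.3 + 0.1300×175.7 + 0.3200×225.7 + 0.2900×338.6 = 204.1990 per 100 000.
The 2018 intake: 0.0400×9.1 + 0.1800×37.7 + 0.0400×69.2 + 0.1300×153.8 + 0.3200×161.6 + 0.2900×239.2 = 150.9920 per 100 000.
Ratio = 204.1990 ÷ 150.9920 = 1.35238.

1.352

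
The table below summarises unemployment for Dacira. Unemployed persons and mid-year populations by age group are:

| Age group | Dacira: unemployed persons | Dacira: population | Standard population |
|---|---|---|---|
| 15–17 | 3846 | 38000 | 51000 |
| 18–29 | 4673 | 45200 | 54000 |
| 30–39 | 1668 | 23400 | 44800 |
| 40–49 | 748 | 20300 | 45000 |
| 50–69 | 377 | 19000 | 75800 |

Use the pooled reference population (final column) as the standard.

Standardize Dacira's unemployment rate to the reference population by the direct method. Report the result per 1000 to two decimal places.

Age-specific rates per 1000 for Dacira: 101.211, 103.385, 71.282, 36.847, 19.842.
Standard total = 270600; weights = 0.1885, 0.1996, 0.1656, 0.1663, 0.2801.
Standardized rate: 0.1885×101.211 + 0.1996×103.385 + 0.1656×71.282 + 0.1663×36.847 + 0.2801×19.842 = 63.1933 per 1000.

63.19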